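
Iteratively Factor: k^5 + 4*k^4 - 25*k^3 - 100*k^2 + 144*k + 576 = (k - 4)*(k^4 + 8*k^3 + 7*k^2 - 72*k - 144) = (k - 4)*(k + 4)*(k^3 + 4*k^2 - 9*k - 36) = (k - 4)*(k - 3)*(k + 4)*(k^2 + 7*k + 12) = (k - 4)*(k - 3)*(k + 3)*(k + 4)*(k + 4)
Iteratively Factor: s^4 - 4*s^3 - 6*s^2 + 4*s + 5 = (s - 5)*(s^3 + s^2 - s - 1) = (s - 5)*(s - 1)*(s^2 + 2*s + 1) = (s - 5)*(s - 1)*(s + 1)*(s + 1)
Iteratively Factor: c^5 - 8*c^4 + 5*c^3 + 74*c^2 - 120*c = (c - 5)*(c^4 - 3*c^3 - 10*c^2 + 24*c) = (c - 5)*(c - 2)*(c^3 - c^2 - 12*c) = (c - 5)*(c - 4)*(c - 2)*(c^2 + 3*c) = (c - 5)*(c - 4)*(c - 2)*(c + 3)*(c)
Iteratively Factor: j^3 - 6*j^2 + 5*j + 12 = (j - 3)*(j^2 - 3*j - 4) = (j - 3)*(j + 1)*(j - 4)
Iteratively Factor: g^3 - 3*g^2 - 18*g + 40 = (g + 4)*(g^2 - 7*g + 10) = (g - 5)*(g + 4)*(g - 2)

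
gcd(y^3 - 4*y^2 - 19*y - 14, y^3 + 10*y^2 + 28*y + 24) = y + 2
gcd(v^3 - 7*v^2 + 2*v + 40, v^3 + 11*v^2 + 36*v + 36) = v + 2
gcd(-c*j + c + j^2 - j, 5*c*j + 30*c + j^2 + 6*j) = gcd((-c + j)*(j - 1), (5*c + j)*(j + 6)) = 1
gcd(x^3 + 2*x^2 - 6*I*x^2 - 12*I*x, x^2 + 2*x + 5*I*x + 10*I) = x + 2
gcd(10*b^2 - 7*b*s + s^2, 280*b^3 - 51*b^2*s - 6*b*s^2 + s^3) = -5*b + s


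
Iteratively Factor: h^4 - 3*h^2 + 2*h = (h)*(h^3 - 3*h + 2) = h*(h - 1)*(h^2 + h - 2) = h*(h - 1)*(h + 2)*(h - 1)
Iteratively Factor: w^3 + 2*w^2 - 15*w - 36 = (w + 3)*(w^2 - w - 12) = (w - 4)*(w + 3)*(w + 3)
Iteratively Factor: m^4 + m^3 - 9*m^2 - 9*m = (m + 3)*(m^3 - 2*m^2 - 3*m) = (m - 3)*(m + 3)*(m^2 + m) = (m - 3)*(m + 1)*(m + 3)*(m)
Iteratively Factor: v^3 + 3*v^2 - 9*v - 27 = (v + 3)*(v^2 - 9) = (v + 3)^2*(v - 3)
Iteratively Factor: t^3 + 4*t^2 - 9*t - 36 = (t + 4)*(t^2 - 9) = (t - 3)*(t + 4)*(t + 3)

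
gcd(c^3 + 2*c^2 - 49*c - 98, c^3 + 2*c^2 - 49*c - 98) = c^3 + 2*c^2 - 49*c - 98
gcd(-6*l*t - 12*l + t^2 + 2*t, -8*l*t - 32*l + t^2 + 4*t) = 1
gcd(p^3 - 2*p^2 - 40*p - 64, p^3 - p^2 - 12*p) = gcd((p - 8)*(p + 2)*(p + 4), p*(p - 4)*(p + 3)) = 1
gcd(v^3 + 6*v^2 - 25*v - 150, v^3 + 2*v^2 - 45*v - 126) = v + 6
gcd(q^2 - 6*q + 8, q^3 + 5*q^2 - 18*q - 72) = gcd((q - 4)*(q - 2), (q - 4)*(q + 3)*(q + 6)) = q - 4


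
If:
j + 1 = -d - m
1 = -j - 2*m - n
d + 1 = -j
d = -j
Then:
No Solution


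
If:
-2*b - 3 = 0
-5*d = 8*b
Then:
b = -3/2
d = 12/5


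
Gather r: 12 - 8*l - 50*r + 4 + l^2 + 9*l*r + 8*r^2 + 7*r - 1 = l^2 - 8*l + 8*r^2 + r*(9*l - 43) + 15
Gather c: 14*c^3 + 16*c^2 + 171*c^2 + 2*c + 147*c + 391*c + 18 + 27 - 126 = 14*c^3 + 187*c^2 + 540*c - 81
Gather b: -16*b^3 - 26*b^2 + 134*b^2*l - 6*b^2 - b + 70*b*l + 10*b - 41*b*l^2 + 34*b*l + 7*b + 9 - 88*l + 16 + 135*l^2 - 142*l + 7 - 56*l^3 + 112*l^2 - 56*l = -16*b^3 + b^2*(134*l - 32) + b*(-41*l^2 + 104*l + 16) - 56*l^3 + 247*l^2 - 286*l + 32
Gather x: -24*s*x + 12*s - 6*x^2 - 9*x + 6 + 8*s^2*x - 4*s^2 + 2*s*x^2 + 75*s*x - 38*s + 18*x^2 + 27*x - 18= -4*s^2 - 26*s + x^2*(2*s + 12) + x*(8*s^2 + 51*s + 18) - 12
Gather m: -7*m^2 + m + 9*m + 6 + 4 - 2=-7*m^2 + 10*m + 8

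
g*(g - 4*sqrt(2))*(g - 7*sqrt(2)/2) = g^3 - 15*sqrt(2)*g^2/2 + 28*g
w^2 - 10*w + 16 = (w - 8)*(w - 2)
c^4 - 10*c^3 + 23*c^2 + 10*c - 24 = (c - 6)*(c - 4)*(c - 1)*(c + 1)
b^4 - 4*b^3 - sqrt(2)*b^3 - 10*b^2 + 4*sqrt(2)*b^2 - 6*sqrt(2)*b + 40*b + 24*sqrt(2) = (b - 4)*(b - 3*sqrt(2))*(b + sqrt(2))^2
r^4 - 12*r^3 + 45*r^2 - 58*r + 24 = (r - 6)*(r - 4)*(r - 1)^2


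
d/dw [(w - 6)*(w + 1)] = 2*w - 5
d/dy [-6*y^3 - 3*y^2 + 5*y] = -18*y^2 - 6*y + 5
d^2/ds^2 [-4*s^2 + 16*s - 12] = -8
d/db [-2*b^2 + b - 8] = 1 - 4*b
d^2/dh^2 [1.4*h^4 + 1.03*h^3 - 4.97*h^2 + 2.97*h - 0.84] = 16.8*h^2 + 6.18*h - 9.94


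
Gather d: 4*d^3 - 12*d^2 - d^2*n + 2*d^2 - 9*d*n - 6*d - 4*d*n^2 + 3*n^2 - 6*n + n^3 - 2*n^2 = 4*d^3 + d^2*(-n - 10) + d*(-4*n^2 - 9*n - 6) + n^3 + n^2 - 6*n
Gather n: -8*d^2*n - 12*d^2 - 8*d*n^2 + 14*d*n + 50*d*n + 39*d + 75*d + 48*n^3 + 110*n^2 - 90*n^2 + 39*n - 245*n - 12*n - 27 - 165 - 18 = -12*d^2 + 114*d + 48*n^3 + n^2*(20 - 8*d) + n*(-8*d^2 + 64*d - 218) - 210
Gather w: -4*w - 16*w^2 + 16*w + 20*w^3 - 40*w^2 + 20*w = 20*w^3 - 56*w^2 + 32*w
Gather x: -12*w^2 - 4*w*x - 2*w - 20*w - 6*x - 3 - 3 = -12*w^2 - 22*w + x*(-4*w - 6) - 6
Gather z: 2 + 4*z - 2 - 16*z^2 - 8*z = -16*z^2 - 4*z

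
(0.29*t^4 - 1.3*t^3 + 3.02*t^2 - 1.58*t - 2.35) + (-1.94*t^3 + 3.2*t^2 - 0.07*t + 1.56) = 0.29*t^4 - 3.24*t^3 + 6.22*t^2 - 1.65*t - 0.79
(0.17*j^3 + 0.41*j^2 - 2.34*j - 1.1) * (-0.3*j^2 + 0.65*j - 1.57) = -0.051*j^5 - 0.0125*j^4 + 0.7016*j^3 - 1.8347*j^2 + 2.9588*j + 1.727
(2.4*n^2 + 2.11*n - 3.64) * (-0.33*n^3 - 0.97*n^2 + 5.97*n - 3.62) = -0.792*n^5 - 3.0243*n^4 + 13.4825*n^3 + 7.4395*n^2 - 29.369*n + 13.1768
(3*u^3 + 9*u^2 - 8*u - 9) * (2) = 6*u^3 + 18*u^2 - 16*u - 18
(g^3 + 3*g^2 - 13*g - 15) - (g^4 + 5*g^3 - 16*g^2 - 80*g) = -g^4 - 4*g^3 + 19*g^2 + 67*g - 15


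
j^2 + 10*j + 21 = (j + 3)*(j + 7)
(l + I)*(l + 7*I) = l^2 + 8*I*l - 7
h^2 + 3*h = h*(h + 3)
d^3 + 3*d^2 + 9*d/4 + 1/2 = (d + 1/2)^2*(d + 2)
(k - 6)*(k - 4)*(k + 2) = k^3 - 8*k^2 + 4*k + 48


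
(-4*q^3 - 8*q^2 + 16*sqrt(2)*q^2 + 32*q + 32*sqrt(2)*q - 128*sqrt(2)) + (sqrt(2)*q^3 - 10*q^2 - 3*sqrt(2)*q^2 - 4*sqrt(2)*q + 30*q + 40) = -4*q^3 + sqrt(2)*q^3 - 18*q^2 + 13*sqrt(2)*q^2 + 28*sqrt(2)*q + 62*q - 128*sqrt(2) + 40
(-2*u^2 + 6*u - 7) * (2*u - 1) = -4*u^3 + 14*u^2 - 20*u + 7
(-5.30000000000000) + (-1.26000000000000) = -6.56000000000000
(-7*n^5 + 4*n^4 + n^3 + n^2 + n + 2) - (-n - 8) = -7*n^5 + 4*n^4 + n^3 + n^2 + 2*n + 10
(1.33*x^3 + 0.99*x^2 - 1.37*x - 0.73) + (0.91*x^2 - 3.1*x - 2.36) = 1.33*x^3 + 1.9*x^2 - 4.47*x - 3.09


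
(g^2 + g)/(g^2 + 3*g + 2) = g/(g + 2)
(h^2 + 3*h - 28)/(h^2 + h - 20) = (h + 7)/(h + 5)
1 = 1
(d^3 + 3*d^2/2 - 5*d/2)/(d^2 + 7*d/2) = (2*d^2 + 3*d - 5)/(2*d + 7)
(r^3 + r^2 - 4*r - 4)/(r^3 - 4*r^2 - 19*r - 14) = (r - 2)/(r - 7)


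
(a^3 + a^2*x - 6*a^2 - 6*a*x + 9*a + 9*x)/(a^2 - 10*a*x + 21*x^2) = (a^3 + a^2*x - 6*a^2 - 6*a*x + 9*a + 9*x)/(a^2 - 10*a*x + 21*x^2)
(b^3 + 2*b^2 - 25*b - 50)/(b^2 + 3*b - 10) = (b^2 - 3*b - 10)/(b - 2)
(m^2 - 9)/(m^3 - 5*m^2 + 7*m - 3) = (m + 3)/(m^2 - 2*m + 1)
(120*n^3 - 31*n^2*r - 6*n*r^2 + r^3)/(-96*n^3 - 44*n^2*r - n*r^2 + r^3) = (-15*n^2 + 2*n*r + r^2)/(12*n^2 + 7*n*r + r^2)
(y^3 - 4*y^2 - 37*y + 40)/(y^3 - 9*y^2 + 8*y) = (y + 5)/y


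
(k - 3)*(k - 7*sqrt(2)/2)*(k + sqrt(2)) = k^3 - 5*sqrt(2)*k^2/2 - 3*k^2 - 7*k + 15*sqrt(2)*k/2 + 21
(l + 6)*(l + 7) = l^2 + 13*l + 42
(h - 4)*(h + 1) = h^2 - 3*h - 4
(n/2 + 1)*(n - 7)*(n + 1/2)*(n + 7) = n^4/2 + 5*n^3/4 - 24*n^2 - 245*n/4 - 49/2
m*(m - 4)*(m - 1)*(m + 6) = m^4 + m^3 - 26*m^2 + 24*m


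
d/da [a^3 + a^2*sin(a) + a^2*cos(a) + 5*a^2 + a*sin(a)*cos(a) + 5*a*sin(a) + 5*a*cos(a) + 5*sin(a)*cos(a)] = sqrt(2)*a^2*cos(a + pi/4) + 3*a^2 - 3*a*sin(a) + 7*a*cos(a) + a*cos(2*a) + 10*a + sin(2*a)/2 + 5*sqrt(2)*sin(a + pi/4) + 5*cos(2*a)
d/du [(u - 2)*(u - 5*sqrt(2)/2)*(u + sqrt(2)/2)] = 3*u^2 - 4*sqrt(2)*u - 4*u - 5/2 + 4*sqrt(2)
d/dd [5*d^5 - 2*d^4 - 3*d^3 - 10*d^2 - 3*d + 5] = 25*d^4 - 8*d^3 - 9*d^2 - 20*d - 3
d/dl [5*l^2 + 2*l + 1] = 10*l + 2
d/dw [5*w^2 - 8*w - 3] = 10*w - 8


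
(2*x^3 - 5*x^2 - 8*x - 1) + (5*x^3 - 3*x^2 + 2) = 7*x^3 - 8*x^2 - 8*x + 1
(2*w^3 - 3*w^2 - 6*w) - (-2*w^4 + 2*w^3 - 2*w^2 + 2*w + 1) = 2*w^4 - w^2 - 8*w - 1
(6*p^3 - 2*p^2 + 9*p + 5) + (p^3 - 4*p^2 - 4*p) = 7*p^3 - 6*p^2 + 5*p + 5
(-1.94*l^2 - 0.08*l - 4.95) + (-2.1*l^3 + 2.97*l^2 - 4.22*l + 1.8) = -2.1*l^3 + 1.03*l^2 - 4.3*l - 3.15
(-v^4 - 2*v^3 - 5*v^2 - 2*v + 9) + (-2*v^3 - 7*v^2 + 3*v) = -v^4 - 4*v^3 - 12*v^2 + v + 9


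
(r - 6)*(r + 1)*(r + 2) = r^3 - 3*r^2 - 16*r - 12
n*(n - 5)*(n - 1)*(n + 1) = n^4 - 5*n^3 - n^2 + 5*n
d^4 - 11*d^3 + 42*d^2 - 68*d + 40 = (d - 5)*(d - 2)^3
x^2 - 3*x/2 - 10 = (x - 4)*(x + 5/2)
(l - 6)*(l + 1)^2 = l^3 - 4*l^2 - 11*l - 6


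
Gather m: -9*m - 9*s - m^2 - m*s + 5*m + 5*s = -m^2 + m*(-s - 4) - 4*s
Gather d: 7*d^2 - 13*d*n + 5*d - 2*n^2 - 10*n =7*d^2 + d*(5 - 13*n) - 2*n^2 - 10*n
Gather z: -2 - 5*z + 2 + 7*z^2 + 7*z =7*z^2 + 2*z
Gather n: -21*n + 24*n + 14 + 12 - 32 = 3*n - 6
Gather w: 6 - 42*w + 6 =12 - 42*w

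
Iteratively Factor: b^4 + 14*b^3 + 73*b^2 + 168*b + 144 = (b + 4)*(b^3 + 10*b^2 + 33*b + 36) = (b + 4)^2*(b^2 + 6*b + 9) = (b + 3)*(b + 4)^2*(b + 3)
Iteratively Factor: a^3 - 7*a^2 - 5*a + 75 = (a - 5)*(a^2 - 2*a - 15) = (a - 5)^2*(a + 3)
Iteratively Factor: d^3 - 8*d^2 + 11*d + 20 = (d - 5)*(d^2 - 3*d - 4) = (d - 5)*(d - 4)*(d + 1)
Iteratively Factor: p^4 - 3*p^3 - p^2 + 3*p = (p)*(p^3 - 3*p^2 - p + 3) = p*(p + 1)*(p^2 - 4*p + 3) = p*(p - 3)*(p + 1)*(p - 1)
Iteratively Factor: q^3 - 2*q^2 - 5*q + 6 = (q - 3)*(q^2 + q - 2) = (q - 3)*(q + 2)*(q - 1)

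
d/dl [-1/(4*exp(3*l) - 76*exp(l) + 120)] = (3*exp(2*l) - 19)*exp(l)/(4*(exp(3*l) - 19*exp(l) + 30)^2)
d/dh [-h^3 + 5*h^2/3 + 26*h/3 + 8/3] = -3*h^2 + 10*h/3 + 26/3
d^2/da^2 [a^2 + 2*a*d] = 2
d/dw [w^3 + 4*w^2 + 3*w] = 3*w^2 + 8*w + 3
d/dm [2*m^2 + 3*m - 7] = 4*m + 3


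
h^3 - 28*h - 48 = (h - 6)*(h + 2)*(h + 4)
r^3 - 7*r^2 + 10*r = r*(r - 5)*(r - 2)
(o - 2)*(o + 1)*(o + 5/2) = o^3 + 3*o^2/2 - 9*o/2 - 5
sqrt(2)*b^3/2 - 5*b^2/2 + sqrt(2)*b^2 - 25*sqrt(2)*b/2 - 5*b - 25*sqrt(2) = (b - 5*sqrt(2))*(b + 5*sqrt(2)/2)*(sqrt(2)*b/2 + sqrt(2))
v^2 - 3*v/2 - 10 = (v - 4)*(v + 5/2)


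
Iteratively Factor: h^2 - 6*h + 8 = (h - 4)*(h - 2)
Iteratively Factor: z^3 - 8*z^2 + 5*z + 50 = (z - 5)*(z^2 - 3*z - 10) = (z - 5)^2*(z + 2)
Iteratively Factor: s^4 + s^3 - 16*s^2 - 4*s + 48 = (s + 2)*(s^3 - s^2 - 14*s + 24) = (s - 3)*(s + 2)*(s^2 + 2*s - 8) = (s - 3)*(s - 2)*(s + 2)*(s + 4)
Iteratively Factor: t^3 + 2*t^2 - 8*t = (t - 2)*(t^2 + 4*t) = t*(t - 2)*(t + 4)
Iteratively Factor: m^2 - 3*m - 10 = (m + 2)*(m - 5)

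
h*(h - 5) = h^2 - 5*h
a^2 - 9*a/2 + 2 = (a - 4)*(a - 1/2)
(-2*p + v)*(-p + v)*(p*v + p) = 2*p^3*v + 2*p^3 - 3*p^2*v^2 - 3*p^2*v + p*v^3 + p*v^2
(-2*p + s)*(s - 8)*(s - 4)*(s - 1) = -2*p*s^3 + 26*p*s^2 - 88*p*s + 64*p + s^4 - 13*s^3 + 44*s^2 - 32*s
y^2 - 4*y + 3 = (y - 3)*(y - 1)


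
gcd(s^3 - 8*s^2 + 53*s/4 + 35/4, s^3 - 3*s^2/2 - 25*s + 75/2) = s - 5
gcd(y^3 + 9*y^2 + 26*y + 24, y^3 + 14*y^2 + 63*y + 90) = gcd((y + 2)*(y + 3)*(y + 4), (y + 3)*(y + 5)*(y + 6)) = y + 3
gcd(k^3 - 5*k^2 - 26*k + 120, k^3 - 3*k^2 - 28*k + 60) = k^2 - k - 30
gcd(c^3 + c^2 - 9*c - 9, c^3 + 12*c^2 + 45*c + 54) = c + 3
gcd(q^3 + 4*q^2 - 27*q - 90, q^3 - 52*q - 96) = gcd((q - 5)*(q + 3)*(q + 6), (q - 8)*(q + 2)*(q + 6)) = q + 6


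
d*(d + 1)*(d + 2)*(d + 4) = d^4 + 7*d^3 + 14*d^2 + 8*d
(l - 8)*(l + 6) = l^2 - 2*l - 48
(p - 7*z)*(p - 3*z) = p^2 - 10*p*z + 21*z^2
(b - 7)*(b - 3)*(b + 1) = b^3 - 9*b^2 + 11*b + 21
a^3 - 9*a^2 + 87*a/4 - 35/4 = (a - 5)*(a - 7/2)*(a - 1/2)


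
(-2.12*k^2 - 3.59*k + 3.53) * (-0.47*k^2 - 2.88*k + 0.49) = 0.9964*k^4 + 7.7929*k^3 + 7.6413*k^2 - 11.9255*k + 1.7297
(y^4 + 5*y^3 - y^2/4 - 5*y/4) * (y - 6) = y^5 - y^4 - 121*y^3/4 + y^2/4 + 15*y/2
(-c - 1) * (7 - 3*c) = 3*c^2 - 4*c - 7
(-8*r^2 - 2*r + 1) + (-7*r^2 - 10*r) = -15*r^2 - 12*r + 1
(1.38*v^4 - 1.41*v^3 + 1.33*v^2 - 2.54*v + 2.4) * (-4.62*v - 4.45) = -6.3756*v^5 + 0.3732*v^4 + 0.129899999999999*v^3 + 5.8163*v^2 + 0.215000000000002*v - 10.68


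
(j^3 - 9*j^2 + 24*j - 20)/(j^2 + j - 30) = (j^2 - 4*j + 4)/(j + 6)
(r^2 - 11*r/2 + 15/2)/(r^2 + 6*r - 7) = (2*r^2 - 11*r + 15)/(2*(r^2 + 6*r - 7))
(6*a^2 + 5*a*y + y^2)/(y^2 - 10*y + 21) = (6*a^2 + 5*a*y + y^2)/(y^2 - 10*y + 21)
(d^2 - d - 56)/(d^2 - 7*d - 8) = (d + 7)/(d + 1)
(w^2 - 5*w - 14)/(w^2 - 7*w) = (w + 2)/w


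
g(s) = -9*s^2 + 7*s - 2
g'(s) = 7 - 18*s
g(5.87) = -271.02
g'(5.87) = -98.66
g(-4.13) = -184.42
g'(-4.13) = 81.34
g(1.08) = -4.94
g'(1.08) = -12.44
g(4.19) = -130.67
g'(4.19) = -68.42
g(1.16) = -5.99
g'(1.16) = -13.88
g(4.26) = -135.51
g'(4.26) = -69.68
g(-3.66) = -148.18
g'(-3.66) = 72.88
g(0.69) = -1.45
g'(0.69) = -5.42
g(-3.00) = -104.00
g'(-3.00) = 61.00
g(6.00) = -284.00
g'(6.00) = -101.00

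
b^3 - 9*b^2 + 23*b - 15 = (b - 5)*(b - 3)*(b - 1)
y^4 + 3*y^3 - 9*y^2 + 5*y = y*(y - 1)^2*(y + 5)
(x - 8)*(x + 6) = x^2 - 2*x - 48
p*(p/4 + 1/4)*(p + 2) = p^3/4 + 3*p^2/4 + p/2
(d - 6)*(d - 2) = d^2 - 8*d + 12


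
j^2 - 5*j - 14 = (j - 7)*(j + 2)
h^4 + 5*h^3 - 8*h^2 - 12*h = h*(h - 2)*(h + 1)*(h + 6)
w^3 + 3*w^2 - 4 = (w - 1)*(w + 2)^2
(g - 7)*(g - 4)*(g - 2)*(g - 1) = g^4 - 14*g^3 + 63*g^2 - 106*g + 56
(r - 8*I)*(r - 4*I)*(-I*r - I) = -I*r^3 - 12*r^2 - I*r^2 - 12*r + 32*I*r + 32*I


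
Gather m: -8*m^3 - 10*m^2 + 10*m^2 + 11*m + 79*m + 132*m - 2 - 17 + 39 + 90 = -8*m^3 + 222*m + 110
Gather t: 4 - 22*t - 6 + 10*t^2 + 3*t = 10*t^2 - 19*t - 2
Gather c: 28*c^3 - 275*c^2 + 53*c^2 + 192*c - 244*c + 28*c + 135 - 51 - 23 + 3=28*c^3 - 222*c^2 - 24*c + 64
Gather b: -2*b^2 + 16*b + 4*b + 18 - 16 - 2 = -2*b^2 + 20*b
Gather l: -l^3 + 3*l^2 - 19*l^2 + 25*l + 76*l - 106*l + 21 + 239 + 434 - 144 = -l^3 - 16*l^2 - 5*l + 550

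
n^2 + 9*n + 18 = (n + 3)*(n + 6)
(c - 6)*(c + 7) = c^2 + c - 42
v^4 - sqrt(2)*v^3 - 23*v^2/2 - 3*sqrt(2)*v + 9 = (v - 3*sqrt(2))*(v - sqrt(2)/2)*(v + sqrt(2))*(v + 3*sqrt(2)/2)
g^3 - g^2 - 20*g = g*(g - 5)*(g + 4)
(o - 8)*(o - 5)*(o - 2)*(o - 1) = o^4 - 16*o^3 + 81*o^2 - 146*o + 80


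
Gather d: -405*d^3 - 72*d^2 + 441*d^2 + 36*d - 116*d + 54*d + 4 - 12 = -405*d^3 + 369*d^2 - 26*d - 8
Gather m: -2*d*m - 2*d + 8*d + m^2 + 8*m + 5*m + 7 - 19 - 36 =6*d + m^2 + m*(13 - 2*d) - 48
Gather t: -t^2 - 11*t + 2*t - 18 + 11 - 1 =-t^2 - 9*t - 8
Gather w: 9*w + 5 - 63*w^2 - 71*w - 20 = -63*w^2 - 62*w - 15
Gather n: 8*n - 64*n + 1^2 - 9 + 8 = -56*n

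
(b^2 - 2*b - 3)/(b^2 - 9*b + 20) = (b^2 - 2*b - 3)/(b^2 - 9*b + 20)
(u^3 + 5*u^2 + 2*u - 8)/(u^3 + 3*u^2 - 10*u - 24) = (u - 1)/(u - 3)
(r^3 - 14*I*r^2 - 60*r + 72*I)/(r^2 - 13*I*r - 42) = (r^2 - 8*I*r - 12)/(r - 7*I)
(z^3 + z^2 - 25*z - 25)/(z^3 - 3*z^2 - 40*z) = (z^2 - 4*z - 5)/(z*(z - 8))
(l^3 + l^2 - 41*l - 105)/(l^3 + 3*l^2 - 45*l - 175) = (l + 3)/(l + 5)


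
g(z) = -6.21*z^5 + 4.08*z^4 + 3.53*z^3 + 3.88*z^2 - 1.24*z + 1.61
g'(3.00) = -1957.06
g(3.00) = -1050.43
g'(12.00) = -614035.00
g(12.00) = -1453998.55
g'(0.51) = 5.54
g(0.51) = 2.52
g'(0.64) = 7.13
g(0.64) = 3.35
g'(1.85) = -211.01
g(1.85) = -51.83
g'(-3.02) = -2960.39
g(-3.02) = 1842.90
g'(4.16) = -7909.77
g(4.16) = -6197.12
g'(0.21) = 0.95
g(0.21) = 1.56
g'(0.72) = 7.58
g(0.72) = 3.94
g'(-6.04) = -44582.53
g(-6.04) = 54723.12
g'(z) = -31.05*z^4 + 16.32*z^3 + 10.59*z^2 + 7.76*z - 1.24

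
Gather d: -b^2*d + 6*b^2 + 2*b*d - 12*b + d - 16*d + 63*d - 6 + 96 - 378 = 6*b^2 - 12*b + d*(-b^2 + 2*b + 48) - 288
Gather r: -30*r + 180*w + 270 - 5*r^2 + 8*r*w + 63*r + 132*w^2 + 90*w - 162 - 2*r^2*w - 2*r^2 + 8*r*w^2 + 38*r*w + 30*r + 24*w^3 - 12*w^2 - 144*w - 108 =r^2*(-2*w - 7) + r*(8*w^2 + 46*w + 63) + 24*w^3 + 120*w^2 + 126*w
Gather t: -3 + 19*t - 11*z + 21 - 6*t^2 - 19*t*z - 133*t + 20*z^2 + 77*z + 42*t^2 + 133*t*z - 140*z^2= 36*t^2 + t*(114*z - 114) - 120*z^2 + 66*z + 18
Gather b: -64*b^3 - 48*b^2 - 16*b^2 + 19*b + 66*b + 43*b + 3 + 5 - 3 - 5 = -64*b^3 - 64*b^2 + 128*b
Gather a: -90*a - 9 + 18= 9 - 90*a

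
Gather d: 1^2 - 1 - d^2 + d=-d^2 + d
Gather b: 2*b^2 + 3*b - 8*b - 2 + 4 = 2*b^2 - 5*b + 2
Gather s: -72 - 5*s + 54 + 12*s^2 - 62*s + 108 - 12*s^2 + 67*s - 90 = 0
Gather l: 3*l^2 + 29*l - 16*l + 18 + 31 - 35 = 3*l^2 + 13*l + 14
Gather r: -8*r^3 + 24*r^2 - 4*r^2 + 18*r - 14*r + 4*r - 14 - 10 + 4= -8*r^3 + 20*r^2 + 8*r - 20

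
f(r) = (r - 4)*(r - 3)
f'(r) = 2*r - 7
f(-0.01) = 12.07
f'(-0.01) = -7.02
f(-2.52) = 35.99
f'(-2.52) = -12.04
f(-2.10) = 31.11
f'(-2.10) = -11.20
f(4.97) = 1.91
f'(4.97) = 2.94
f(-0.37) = 14.73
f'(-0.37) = -7.74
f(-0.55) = 16.15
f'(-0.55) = -8.10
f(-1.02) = 20.18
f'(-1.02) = -9.04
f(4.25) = 0.31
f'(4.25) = 1.50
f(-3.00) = 42.00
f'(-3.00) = -13.00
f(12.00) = 72.00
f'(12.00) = 17.00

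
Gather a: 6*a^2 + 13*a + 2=6*a^2 + 13*a + 2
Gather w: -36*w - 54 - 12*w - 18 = -48*w - 72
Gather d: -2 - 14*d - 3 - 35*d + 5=-49*d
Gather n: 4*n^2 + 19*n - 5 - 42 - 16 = 4*n^2 + 19*n - 63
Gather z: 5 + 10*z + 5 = 10*z + 10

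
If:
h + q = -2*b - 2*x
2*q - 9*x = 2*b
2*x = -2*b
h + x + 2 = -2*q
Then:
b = 4/9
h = 14/9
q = -14/9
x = -4/9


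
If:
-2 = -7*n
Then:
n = 2/7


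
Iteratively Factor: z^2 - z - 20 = (z + 4)*(z - 5)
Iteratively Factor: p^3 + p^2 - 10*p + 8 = (p - 1)*(p^2 + 2*p - 8) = (p - 2)*(p - 1)*(p + 4)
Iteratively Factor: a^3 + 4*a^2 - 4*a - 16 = (a - 2)*(a^2 + 6*a + 8) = (a - 2)*(a + 2)*(a + 4)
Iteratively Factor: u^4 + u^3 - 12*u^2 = (u)*(u^3 + u^2 - 12*u) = u*(u - 3)*(u^2 + 4*u) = u^2*(u - 3)*(u + 4)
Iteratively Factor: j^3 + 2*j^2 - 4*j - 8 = (j + 2)*(j^2 - 4) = (j + 2)^2*(j - 2)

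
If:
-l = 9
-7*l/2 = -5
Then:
No Solution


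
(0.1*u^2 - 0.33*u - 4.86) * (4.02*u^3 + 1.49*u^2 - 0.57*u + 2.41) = 0.402*u^5 - 1.1776*u^4 - 20.0859*u^3 - 6.8123*u^2 + 1.9749*u - 11.7126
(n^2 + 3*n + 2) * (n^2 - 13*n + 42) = n^4 - 10*n^3 + 5*n^2 + 100*n + 84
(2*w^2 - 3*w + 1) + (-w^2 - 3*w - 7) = w^2 - 6*w - 6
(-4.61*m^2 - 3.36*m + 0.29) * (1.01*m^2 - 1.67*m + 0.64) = -4.6561*m^4 + 4.3051*m^3 + 2.9537*m^2 - 2.6347*m + 0.1856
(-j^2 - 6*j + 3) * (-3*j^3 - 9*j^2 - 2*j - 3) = 3*j^5 + 27*j^4 + 47*j^3 - 12*j^2 + 12*j - 9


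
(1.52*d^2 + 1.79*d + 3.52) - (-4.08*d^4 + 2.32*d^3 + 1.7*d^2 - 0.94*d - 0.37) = 4.08*d^4 - 2.32*d^3 - 0.18*d^2 + 2.73*d + 3.89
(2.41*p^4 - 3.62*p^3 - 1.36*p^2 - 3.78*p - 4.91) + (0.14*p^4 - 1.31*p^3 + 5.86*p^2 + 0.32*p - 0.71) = 2.55*p^4 - 4.93*p^3 + 4.5*p^2 - 3.46*p - 5.62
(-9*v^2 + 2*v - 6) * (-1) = 9*v^2 - 2*v + 6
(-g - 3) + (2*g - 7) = g - 10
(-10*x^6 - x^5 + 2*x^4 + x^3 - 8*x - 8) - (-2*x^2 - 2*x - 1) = -10*x^6 - x^5 + 2*x^4 + x^3 + 2*x^2 - 6*x - 7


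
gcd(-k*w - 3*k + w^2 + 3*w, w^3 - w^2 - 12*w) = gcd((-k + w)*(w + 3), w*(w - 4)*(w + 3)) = w + 3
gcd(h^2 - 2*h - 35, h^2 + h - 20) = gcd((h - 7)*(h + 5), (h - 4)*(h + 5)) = h + 5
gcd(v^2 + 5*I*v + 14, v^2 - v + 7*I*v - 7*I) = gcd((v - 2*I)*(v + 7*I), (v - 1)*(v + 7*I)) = v + 7*I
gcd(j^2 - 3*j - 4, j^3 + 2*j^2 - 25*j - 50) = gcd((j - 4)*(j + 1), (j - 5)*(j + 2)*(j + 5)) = 1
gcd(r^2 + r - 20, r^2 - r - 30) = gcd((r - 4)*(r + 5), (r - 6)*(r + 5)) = r + 5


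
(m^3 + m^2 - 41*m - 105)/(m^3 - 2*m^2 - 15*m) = (m^2 - 2*m - 35)/(m*(m - 5))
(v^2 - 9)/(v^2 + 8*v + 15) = (v - 3)/(v + 5)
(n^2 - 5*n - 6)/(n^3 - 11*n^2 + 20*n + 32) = (n - 6)/(n^2 - 12*n + 32)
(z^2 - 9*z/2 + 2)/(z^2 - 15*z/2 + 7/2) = (z - 4)/(z - 7)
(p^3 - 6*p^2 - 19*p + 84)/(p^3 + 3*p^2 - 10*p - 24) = (p - 7)/(p + 2)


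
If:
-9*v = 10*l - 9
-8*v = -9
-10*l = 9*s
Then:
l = -9/80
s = 1/8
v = 9/8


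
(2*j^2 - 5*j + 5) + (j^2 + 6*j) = 3*j^2 + j + 5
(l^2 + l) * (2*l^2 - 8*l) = 2*l^4 - 6*l^3 - 8*l^2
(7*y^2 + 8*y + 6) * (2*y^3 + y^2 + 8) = 14*y^5 + 23*y^4 + 20*y^3 + 62*y^2 + 64*y + 48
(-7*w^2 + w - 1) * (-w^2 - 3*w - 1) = 7*w^4 + 20*w^3 + 5*w^2 + 2*w + 1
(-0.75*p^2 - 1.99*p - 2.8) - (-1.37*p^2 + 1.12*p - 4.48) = 0.62*p^2 - 3.11*p + 1.68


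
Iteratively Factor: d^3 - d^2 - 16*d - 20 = (d + 2)*(d^2 - 3*d - 10) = (d - 5)*(d + 2)*(d + 2)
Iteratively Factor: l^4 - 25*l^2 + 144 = (l + 3)*(l^3 - 3*l^2 - 16*l + 48) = (l - 3)*(l + 3)*(l^2 - 16) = (l - 4)*(l - 3)*(l + 3)*(l + 4)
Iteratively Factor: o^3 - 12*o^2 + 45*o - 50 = (o - 5)*(o^2 - 7*o + 10) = (o - 5)*(o - 2)*(o - 5)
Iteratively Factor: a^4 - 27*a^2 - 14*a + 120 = (a - 2)*(a^3 + 2*a^2 - 23*a - 60) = (a - 2)*(a + 4)*(a^2 - 2*a - 15) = (a - 2)*(a + 3)*(a + 4)*(a - 5)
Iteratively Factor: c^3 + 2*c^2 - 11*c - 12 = (c + 4)*(c^2 - 2*c - 3) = (c + 1)*(c + 4)*(c - 3)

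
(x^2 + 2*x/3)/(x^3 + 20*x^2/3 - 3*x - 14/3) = x/(x^2 + 6*x - 7)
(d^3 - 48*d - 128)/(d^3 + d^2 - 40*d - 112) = (d - 8)/(d - 7)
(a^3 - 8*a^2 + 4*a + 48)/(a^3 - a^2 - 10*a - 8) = (a - 6)/(a + 1)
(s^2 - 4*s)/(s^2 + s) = (s - 4)/(s + 1)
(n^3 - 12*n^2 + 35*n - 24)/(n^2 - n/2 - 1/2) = 2*(n^2 - 11*n + 24)/(2*n + 1)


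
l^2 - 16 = (l - 4)*(l + 4)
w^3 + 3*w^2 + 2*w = w*(w + 1)*(w + 2)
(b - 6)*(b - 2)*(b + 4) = b^3 - 4*b^2 - 20*b + 48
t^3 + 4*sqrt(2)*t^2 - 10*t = t*(t - sqrt(2))*(t + 5*sqrt(2))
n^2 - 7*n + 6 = (n - 6)*(n - 1)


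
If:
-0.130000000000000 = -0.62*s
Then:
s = 0.21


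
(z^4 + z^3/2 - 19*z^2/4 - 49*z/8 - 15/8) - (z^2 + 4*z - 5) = z^4 + z^3/2 - 23*z^2/4 - 81*z/8 + 25/8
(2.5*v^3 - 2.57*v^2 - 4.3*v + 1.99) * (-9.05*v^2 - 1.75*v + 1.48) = -22.625*v^5 + 18.8835*v^4 + 47.1125*v^3 - 14.2881*v^2 - 9.8465*v + 2.9452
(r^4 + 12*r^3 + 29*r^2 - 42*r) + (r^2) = r^4 + 12*r^3 + 30*r^2 - 42*r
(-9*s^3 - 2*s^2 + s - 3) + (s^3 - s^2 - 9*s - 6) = -8*s^3 - 3*s^2 - 8*s - 9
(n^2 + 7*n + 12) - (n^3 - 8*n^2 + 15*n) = -n^3 + 9*n^2 - 8*n + 12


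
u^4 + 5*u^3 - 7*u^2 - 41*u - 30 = (u - 3)*(u + 1)*(u + 2)*(u + 5)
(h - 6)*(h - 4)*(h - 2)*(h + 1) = h^4 - 11*h^3 + 32*h^2 - 4*h - 48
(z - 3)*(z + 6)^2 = z^3 + 9*z^2 - 108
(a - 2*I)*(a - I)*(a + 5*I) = a^3 + 2*I*a^2 + 13*a - 10*I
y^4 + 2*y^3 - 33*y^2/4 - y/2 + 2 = (y - 2)*(y - 1/2)*(y + 1/2)*(y + 4)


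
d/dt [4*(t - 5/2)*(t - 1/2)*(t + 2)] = 12*t^2 - 8*t - 19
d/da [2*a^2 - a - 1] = 4*a - 1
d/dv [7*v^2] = 14*v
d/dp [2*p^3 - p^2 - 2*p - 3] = 6*p^2 - 2*p - 2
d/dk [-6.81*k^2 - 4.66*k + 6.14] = -13.62*k - 4.66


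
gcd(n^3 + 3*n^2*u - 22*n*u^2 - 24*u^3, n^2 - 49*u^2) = 1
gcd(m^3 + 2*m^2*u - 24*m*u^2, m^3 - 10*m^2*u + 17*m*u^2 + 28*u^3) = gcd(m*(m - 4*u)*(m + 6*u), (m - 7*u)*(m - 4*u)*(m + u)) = -m + 4*u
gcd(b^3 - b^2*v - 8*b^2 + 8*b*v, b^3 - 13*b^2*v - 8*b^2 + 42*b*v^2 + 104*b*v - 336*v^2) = b - 8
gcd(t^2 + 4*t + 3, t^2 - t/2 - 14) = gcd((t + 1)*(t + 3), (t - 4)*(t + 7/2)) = 1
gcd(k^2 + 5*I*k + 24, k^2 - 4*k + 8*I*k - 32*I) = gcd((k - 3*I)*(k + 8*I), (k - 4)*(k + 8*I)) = k + 8*I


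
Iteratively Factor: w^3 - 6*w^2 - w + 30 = (w - 5)*(w^2 - w - 6) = (w - 5)*(w + 2)*(w - 3)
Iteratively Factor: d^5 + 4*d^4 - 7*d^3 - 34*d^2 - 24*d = (d - 3)*(d^4 + 7*d^3 + 14*d^2 + 8*d) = (d - 3)*(d + 4)*(d^3 + 3*d^2 + 2*d) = (d - 3)*(d + 2)*(d + 4)*(d^2 + d) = (d - 3)*(d + 1)*(d + 2)*(d + 4)*(d)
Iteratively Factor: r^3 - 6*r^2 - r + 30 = (r - 5)*(r^2 - r - 6) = (r - 5)*(r - 3)*(r + 2)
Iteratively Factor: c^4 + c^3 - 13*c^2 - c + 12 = (c - 3)*(c^3 + 4*c^2 - c - 4) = (c - 3)*(c + 1)*(c^2 + 3*c - 4) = (c - 3)*(c - 1)*(c + 1)*(c + 4)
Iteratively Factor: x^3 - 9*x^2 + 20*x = (x - 5)*(x^2 - 4*x) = (x - 5)*(x - 4)*(x)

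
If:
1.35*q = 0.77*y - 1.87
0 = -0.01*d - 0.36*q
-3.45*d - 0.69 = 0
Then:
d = -0.20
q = 0.01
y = 2.44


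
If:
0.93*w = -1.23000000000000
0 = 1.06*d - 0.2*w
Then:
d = -0.25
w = -1.32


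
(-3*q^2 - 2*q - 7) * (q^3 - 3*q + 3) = -3*q^5 - 2*q^4 + 2*q^3 - 3*q^2 + 15*q - 21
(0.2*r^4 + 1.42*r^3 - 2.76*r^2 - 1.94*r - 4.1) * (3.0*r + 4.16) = 0.6*r^5 + 5.092*r^4 - 2.3728*r^3 - 17.3016*r^2 - 20.3704*r - 17.056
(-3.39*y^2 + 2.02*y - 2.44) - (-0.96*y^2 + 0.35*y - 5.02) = -2.43*y^2 + 1.67*y + 2.58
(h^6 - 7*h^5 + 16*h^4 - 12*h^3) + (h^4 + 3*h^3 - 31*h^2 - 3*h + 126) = h^6 - 7*h^5 + 17*h^4 - 9*h^3 - 31*h^2 - 3*h + 126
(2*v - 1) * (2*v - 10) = 4*v^2 - 22*v + 10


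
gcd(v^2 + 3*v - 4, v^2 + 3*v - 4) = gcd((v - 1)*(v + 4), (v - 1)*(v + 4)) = v^2 + 3*v - 4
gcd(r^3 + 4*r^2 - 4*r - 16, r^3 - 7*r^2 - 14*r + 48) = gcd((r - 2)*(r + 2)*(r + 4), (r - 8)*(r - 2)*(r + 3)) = r - 2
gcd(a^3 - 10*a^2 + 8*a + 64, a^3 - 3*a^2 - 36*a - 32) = a - 8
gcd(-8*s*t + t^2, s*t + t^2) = t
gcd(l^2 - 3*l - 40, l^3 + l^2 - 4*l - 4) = 1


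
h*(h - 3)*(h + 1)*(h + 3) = h^4 + h^3 - 9*h^2 - 9*h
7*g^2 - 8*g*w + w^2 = (-7*g + w)*(-g + w)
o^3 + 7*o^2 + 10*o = o*(o + 2)*(o + 5)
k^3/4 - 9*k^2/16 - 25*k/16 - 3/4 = (k/4 + 1/4)*(k - 4)*(k + 3/4)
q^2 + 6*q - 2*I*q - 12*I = (q + 6)*(q - 2*I)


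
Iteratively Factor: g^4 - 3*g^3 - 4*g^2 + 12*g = (g)*(g^3 - 3*g^2 - 4*g + 12) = g*(g - 2)*(g^2 - g - 6) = g*(g - 2)*(g + 2)*(g - 3)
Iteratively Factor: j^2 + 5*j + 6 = (j + 3)*(j + 2)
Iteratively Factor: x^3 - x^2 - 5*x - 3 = (x - 3)*(x^2 + 2*x + 1) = (x - 3)*(x + 1)*(x + 1)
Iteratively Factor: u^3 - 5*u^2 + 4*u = (u)*(u^2 - 5*u + 4) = u*(u - 4)*(u - 1)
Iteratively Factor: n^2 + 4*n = (n)*(n + 4)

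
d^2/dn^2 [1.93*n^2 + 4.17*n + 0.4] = 3.86000000000000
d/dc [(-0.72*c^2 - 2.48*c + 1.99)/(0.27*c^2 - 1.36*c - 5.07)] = (1.6488*c^2 + 6.2262*c + 15.28)/(0.0729*c^4 - 0.7344*c^3 - 0.8882*c^2 + 13.7904*c + 25.7049)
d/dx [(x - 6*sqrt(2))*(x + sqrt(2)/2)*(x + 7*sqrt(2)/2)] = 3*x^2 - 4*sqrt(2)*x - 89/2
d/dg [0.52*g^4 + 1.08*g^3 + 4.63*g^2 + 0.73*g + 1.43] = 2.08*g^3 + 3.24*g^2 + 9.26*g + 0.73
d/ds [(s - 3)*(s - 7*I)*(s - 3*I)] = 3*s^2 + s*(-6 - 20*I) - 21 + 30*I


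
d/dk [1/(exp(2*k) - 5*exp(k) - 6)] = (5 - 2*exp(k))*exp(k)/(-exp(2*k) + 5*exp(k) + 6)^2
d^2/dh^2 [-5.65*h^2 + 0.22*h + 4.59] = -11.3000000000000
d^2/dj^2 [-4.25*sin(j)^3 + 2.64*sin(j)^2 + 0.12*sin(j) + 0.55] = 38.25*sin(j)^3 - 10.56*sin(j)^2 - 25.62*sin(j) + 5.28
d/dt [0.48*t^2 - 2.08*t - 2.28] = 0.96*t - 2.08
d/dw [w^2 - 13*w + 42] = 2*w - 13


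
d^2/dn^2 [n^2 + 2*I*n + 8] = 2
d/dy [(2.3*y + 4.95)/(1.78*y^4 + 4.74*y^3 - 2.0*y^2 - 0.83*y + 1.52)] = (-12.282*y^4 - 57.048*y^3 - 65.789*y^2 + 19.8*y + 7.6045)/(3.1684*y^8 + 16.8744*y^7 + 15.3476*y^6 - 21.9148*y^5 + 1.5428*y^4 + 17.7296*y^3 - 5.3911*y^2 - 2.5232*y + 2.3104)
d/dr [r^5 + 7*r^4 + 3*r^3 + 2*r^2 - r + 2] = 5*r^4 + 28*r^3 + 9*r^2 + 4*r - 1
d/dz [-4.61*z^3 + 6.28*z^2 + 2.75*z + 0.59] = -13.83*z^2 + 12.56*z + 2.75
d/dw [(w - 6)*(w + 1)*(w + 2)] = 3*w^2 - 6*w - 16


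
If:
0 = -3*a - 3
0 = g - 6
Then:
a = -1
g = 6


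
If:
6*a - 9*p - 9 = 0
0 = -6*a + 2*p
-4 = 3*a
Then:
No Solution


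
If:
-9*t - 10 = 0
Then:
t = -10/9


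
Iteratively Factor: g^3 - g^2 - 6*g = (g - 3)*(g^2 + 2*g) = g*(g - 3)*(g + 2)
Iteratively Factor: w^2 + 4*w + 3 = (w + 1)*(w + 3)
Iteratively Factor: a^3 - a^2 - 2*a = (a)*(a^2 - a - 2) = a*(a - 2)*(a + 1)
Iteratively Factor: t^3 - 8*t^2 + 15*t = (t - 3)*(t^2 - 5*t) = t*(t - 3)*(t - 5)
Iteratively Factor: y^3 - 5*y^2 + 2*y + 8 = (y + 1)*(y^2 - 6*y + 8) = (y - 2)*(y + 1)*(y - 4)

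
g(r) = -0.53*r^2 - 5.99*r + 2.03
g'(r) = -1.06*r - 5.99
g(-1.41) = 9.42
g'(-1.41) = -4.50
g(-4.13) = 17.73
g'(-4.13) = -1.61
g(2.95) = -20.25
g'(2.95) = -9.12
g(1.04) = -4.77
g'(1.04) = -7.09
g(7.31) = -70.08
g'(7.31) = -13.74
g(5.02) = -41.40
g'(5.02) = -11.31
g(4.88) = -39.82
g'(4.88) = -11.16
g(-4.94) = 18.69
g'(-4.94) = -0.75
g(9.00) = -94.81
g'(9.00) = -15.53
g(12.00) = -146.17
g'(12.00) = -18.71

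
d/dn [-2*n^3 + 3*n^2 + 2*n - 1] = -6*n^2 + 6*n + 2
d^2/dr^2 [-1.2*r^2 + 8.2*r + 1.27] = -2.40000000000000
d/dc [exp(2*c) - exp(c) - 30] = (2*exp(c) - 1)*exp(c)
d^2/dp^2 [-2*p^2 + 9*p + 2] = -4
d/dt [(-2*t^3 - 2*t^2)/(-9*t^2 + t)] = 2*(9*t^2 - 2*t - 1)/(81*t^2 - 18*t + 1)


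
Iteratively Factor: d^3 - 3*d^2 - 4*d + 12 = (d - 3)*(d^2 - 4) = (d - 3)*(d + 2)*(d - 2)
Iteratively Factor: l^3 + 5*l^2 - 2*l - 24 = (l + 3)*(l^2 + 2*l - 8) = (l - 2)*(l + 3)*(l + 4)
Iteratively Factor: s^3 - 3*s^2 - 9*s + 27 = (s - 3)*(s^2 - 9) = (s - 3)^2*(s + 3)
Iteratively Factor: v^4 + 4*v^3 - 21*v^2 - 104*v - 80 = (v + 4)*(v^3 - 21*v - 20) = (v + 4)^2*(v^2 - 4*v - 5) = (v - 5)*(v + 4)^2*(v + 1)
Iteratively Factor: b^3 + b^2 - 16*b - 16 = (b + 4)*(b^2 - 3*b - 4) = (b - 4)*(b + 4)*(b + 1)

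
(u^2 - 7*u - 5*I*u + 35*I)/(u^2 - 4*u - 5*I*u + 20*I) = (u - 7)/(u - 4)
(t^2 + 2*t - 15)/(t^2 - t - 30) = (t - 3)/(t - 6)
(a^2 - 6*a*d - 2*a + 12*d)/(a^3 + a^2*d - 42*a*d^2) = (a - 2)/(a*(a + 7*d))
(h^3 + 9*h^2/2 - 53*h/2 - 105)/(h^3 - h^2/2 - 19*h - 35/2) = (h + 6)/(h + 1)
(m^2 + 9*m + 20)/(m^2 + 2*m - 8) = (m + 5)/(m - 2)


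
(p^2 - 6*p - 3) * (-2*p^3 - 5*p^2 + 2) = -2*p^5 + 7*p^4 + 36*p^3 + 17*p^2 - 12*p - 6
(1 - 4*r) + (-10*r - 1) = -14*r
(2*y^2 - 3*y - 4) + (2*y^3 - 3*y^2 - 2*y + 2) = 2*y^3 - y^2 - 5*y - 2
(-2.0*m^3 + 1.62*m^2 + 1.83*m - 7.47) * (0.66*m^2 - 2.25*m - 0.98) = -1.32*m^5 + 5.5692*m^4 - 0.4772*m^3 - 10.6353*m^2 + 15.0141*m + 7.3206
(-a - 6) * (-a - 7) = a^2 + 13*a + 42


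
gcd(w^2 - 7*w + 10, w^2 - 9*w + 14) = w - 2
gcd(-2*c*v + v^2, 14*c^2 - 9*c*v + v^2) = -2*c + v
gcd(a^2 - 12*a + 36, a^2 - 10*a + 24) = a - 6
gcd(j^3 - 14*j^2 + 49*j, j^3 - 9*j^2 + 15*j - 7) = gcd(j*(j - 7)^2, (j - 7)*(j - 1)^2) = j - 7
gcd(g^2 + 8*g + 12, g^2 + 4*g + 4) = g + 2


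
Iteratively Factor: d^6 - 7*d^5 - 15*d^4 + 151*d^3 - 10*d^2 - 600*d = (d + 2)*(d^5 - 9*d^4 + 3*d^3 + 145*d^2 - 300*d) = (d - 5)*(d + 2)*(d^4 - 4*d^3 - 17*d^2 + 60*d) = (d - 5)^2*(d + 2)*(d^3 + d^2 - 12*d) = d*(d - 5)^2*(d + 2)*(d^2 + d - 12) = d*(d - 5)^2*(d - 3)*(d + 2)*(d + 4)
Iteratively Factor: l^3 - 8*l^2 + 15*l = (l)*(l^2 - 8*l + 15) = l*(l - 5)*(l - 3)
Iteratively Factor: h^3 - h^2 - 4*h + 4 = (h - 1)*(h^2 - 4) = (h - 2)*(h - 1)*(h + 2)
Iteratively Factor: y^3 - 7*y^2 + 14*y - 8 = (y - 4)*(y^2 - 3*y + 2) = (y - 4)*(y - 2)*(y - 1)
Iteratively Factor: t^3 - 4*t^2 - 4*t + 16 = (t - 2)*(t^2 - 2*t - 8) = (t - 4)*(t - 2)*(t + 2)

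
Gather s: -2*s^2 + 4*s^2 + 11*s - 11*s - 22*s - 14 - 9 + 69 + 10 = 2*s^2 - 22*s + 56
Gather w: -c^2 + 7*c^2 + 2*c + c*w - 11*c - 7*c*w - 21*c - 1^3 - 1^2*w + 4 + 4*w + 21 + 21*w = 6*c^2 - 30*c + w*(24 - 6*c) + 24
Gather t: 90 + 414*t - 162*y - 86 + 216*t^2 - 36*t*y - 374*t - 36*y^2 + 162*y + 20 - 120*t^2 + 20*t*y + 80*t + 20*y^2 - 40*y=96*t^2 + t*(120 - 16*y) - 16*y^2 - 40*y + 24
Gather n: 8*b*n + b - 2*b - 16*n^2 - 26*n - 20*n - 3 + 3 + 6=-b - 16*n^2 + n*(8*b - 46) + 6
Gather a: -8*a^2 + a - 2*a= -8*a^2 - a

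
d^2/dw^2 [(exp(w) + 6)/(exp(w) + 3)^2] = exp(w)/(exp(w) + 3)^2 + 6*exp(2*w)/(exp(w) + 3)^4 - 36*exp(w)/(exp(w) + 3)^4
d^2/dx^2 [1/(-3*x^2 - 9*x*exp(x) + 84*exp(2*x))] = ((x^2 + 3*x*exp(x) - 28*exp(2*x))*(3*x*exp(x) - 112*exp(2*x) + 6*exp(x) + 2) - 2*(3*x*exp(x) + 2*x - 56*exp(2*x) + 3*exp(x))^2)/(3*(x^2 + 3*x*exp(x) - 28*exp(2*x))^3)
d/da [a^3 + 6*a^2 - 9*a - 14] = 3*a^2 + 12*a - 9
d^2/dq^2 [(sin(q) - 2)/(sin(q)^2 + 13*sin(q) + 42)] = (-sin(q)^5 + 21*sin(q)^4 + 332*sin(q)^3 + 536*sin(q)^2 - 3264*sin(q) - 1600)/(sin(q)^2 + 13*sin(q) + 42)^3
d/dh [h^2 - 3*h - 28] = 2*h - 3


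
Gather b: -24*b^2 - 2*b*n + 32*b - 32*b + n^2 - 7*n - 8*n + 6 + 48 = -24*b^2 - 2*b*n + n^2 - 15*n + 54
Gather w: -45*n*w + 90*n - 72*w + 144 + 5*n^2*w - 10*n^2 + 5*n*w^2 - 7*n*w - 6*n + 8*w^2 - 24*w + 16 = -10*n^2 + 84*n + w^2*(5*n + 8) + w*(5*n^2 - 52*n - 96) + 160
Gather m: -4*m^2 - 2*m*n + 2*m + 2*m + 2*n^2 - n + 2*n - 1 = -4*m^2 + m*(4 - 2*n) + 2*n^2 + n - 1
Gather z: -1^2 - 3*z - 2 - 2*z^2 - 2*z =-2*z^2 - 5*z - 3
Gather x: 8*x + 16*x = 24*x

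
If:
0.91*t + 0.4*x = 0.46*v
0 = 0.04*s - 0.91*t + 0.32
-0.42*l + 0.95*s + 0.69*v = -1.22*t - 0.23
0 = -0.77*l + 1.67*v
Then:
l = 1.92274156866821*x + 1.41194031299541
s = 0.195135682968272*x - 0.513334448159059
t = 0.00857739265794602*x + 0.32908420008092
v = 0.886533537649415*x + 0.651014395812256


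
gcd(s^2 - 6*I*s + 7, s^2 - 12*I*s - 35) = s - 7*I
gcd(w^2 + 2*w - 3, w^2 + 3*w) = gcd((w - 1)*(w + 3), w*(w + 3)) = w + 3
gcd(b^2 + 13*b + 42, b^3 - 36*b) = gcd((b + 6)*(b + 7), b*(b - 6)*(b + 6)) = b + 6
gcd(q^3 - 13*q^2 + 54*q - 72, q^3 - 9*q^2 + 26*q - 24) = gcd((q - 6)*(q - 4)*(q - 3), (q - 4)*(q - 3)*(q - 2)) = q^2 - 7*q + 12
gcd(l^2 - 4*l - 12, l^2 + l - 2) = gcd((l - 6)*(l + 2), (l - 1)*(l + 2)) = l + 2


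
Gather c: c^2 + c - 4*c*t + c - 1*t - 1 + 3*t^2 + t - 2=c^2 + c*(2 - 4*t) + 3*t^2 - 3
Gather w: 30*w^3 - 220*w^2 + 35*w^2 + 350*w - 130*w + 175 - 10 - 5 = 30*w^3 - 185*w^2 + 220*w + 160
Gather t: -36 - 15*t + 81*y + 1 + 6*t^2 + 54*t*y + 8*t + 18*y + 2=6*t^2 + t*(54*y - 7) + 99*y - 33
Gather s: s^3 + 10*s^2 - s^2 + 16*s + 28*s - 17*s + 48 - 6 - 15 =s^3 + 9*s^2 + 27*s + 27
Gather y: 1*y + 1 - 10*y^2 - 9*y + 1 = -10*y^2 - 8*y + 2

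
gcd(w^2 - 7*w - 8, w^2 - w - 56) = w - 8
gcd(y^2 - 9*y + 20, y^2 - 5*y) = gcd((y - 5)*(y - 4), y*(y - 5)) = y - 5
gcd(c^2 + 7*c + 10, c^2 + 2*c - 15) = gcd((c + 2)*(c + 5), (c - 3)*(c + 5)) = c + 5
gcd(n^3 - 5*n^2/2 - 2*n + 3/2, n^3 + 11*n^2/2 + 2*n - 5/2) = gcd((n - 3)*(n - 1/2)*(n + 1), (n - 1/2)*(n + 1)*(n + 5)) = n^2 + n/2 - 1/2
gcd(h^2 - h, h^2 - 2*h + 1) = h - 1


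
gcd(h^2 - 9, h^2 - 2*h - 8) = 1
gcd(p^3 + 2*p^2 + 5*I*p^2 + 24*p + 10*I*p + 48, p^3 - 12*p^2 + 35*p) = 1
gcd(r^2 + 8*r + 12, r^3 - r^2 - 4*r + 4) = r + 2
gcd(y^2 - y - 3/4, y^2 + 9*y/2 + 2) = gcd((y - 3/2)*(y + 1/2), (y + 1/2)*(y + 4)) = y + 1/2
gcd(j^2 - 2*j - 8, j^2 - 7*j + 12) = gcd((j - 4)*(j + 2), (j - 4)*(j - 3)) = j - 4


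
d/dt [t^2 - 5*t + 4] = 2*t - 5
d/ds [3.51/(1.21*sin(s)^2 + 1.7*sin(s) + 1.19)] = -(8.4942*sin(s) + 5.967)*cos(s)/(1.21*sin(s)^2 + 1.7*sin(s) + 1.19)^2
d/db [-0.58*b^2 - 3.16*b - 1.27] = -1.16*b - 3.16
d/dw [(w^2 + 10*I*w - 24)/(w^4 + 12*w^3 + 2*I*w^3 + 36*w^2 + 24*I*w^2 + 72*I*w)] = (-2*w^4 - 32*I*w^3 + w^2*(136 - 48*I) + w*(288 + 144*I) + 288*I)/(w^7 + w^6*(18 + 4*I) + w^5*(104 + 72*I) + w^4*(144 + 432*I) + w^3*(-432 + 864*I) - 864*w^2)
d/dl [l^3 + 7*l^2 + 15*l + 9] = 3*l^2 + 14*l + 15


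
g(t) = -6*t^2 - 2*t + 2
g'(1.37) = -18.44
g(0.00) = 2.00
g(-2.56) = -32.20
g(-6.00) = -202.00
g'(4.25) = -53.00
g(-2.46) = -29.39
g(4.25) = -114.88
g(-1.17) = -3.87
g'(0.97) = -13.64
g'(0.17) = -4.04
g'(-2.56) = 28.72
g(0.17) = 1.49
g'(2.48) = -31.76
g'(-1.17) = 12.04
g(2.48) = -39.86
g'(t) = -12*t - 2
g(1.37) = -12.00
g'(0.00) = -2.00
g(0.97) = -5.59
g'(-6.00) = 70.00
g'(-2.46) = 27.52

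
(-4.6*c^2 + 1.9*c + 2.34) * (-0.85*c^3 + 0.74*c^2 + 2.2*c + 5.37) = 3.91*c^5 - 5.019*c^4 - 10.703*c^3 - 18.7904*c^2 + 15.351*c + 12.5658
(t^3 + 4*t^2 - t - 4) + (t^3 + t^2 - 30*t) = 2*t^3 + 5*t^2 - 31*t - 4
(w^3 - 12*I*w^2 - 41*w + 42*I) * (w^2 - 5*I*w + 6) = w^5 - 17*I*w^4 - 95*w^3 + 175*I*w^2 - 36*w + 252*I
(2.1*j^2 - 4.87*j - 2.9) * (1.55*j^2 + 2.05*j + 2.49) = 3.255*j^4 - 3.2435*j^3 - 9.2495*j^2 - 18.0713*j - 7.221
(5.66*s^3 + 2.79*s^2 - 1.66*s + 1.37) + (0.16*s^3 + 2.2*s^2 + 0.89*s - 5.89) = 5.82*s^3 + 4.99*s^2 - 0.77*s - 4.52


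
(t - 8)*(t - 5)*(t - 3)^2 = t^4 - 19*t^3 + 127*t^2 - 357*t + 360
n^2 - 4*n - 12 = (n - 6)*(n + 2)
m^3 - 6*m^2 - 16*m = m*(m - 8)*(m + 2)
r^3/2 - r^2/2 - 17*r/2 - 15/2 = (r/2 + 1/2)*(r - 5)*(r + 3)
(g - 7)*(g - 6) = g^2 - 13*g + 42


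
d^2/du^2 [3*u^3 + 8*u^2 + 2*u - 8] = 18*u + 16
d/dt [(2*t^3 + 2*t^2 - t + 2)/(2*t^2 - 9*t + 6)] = 4*(t^4 - 9*t^3 + 5*t^2 + 4*t + 3)/(4*t^4 - 36*t^3 + 105*t^2 - 108*t + 36)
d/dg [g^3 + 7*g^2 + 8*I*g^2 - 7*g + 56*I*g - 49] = 3*g^2 + g*(14 + 16*I) - 7 + 56*I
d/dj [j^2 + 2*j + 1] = 2*j + 2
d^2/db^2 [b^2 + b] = 2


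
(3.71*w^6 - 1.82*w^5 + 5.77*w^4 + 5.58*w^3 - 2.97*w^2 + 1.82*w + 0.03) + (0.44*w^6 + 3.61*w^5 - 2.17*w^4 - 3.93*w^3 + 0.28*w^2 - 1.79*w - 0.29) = 4.15*w^6 + 1.79*w^5 + 3.6*w^4 + 1.65*w^3 - 2.69*w^2 + 0.03*w - 0.26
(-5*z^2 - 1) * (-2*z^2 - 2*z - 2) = 10*z^4 + 10*z^3 + 12*z^2 + 2*z + 2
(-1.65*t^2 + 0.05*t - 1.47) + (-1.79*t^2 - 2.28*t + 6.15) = -3.44*t^2 - 2.23*t + 4.68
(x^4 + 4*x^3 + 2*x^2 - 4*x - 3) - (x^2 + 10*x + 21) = x^4 + 4*x^3 + x^2 - 14*x - 24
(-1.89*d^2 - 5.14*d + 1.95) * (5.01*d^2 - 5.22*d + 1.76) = -9.4689*d^4 - 15.8856*d^3 + 33.2739*d^2 - 19.2254*d + 3.432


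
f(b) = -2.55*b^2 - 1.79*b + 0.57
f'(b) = -5.1*b - 1.79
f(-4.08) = -34.58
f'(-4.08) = 19.02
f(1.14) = -4.78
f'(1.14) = -7.60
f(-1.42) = -2.03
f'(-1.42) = 5.45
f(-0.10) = 0.72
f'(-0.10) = -1.28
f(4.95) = -70.77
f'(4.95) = -27.04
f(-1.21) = -1.00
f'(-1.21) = 4.38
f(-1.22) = -1.04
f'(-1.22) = 4.43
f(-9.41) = -208.38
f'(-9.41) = 46.20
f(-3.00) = -17.01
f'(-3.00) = 13.51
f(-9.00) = -189.87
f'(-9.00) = 44.11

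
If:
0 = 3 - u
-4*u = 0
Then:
No Solution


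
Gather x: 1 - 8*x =1 - 8*x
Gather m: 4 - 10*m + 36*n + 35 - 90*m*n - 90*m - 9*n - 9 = m*(-90*n - 100) + 27*n + 30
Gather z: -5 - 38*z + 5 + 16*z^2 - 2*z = 16*z^2 - 40*z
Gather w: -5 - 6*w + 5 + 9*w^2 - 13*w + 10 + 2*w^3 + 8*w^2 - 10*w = 2*w^3 + 17*w^2 - 29*w + 10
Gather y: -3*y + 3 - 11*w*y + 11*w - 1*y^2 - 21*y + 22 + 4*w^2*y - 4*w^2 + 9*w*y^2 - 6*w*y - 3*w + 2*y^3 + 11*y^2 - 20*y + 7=-4*w^2 + 8*w + 2*y^3 + y^2*(9*w + 10) + y*(4*w^2 - 17*w - 44) + 32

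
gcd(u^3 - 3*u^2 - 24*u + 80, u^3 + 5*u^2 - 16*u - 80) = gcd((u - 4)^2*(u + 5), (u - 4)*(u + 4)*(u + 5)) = u^2 + u - 20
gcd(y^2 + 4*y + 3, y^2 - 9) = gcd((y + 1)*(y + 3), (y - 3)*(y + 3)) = y + 3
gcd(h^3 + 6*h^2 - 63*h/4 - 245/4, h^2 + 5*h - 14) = h + 7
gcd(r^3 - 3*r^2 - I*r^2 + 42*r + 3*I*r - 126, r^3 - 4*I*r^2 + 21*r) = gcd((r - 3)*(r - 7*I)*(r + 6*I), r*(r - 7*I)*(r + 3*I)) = r - 7*I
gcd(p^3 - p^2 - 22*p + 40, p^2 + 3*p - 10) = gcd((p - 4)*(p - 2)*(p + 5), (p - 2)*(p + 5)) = p^2 + 3*p - 10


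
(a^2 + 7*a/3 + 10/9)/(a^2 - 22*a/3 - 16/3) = (a + 5/3)/(a - 8)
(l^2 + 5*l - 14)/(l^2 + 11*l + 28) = (l - 2)/(l + 4)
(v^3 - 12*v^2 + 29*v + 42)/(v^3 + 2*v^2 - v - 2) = (v^2 - 13*v + 42)/(v^2 + v - 2)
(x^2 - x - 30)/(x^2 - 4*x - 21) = (-x^2 + x + 30)/(-x^2 + 4*x + 21)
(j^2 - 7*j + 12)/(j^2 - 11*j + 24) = (j - 4)/(j - 8)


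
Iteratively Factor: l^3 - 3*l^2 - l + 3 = (l - 3)*(l^2 - 1) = (l - 3)*(l - 1)*(l + 1)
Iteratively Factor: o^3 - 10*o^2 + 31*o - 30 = (o - 3)*(o^2 - 7*o + 10) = (o - 5)*(o - 3)*(o - 2)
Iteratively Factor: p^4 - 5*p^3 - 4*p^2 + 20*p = (p - 5)*(p^3 - 4*p) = (p - 5)*(p + 2)*(p^2 - 2*p) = p*(p - 5)*(p + 2)*(p - 2)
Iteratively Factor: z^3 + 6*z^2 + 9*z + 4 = (z + 1)*(z^2 + 5*z + 4) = (z + 1)*(z + 4)*(z + 1)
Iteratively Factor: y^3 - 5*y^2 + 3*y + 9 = (y + 1)*(y^2 - 6*y + 9) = (y - 3)*(y + 1)*(y - 3)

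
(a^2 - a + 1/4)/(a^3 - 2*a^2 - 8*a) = (-a^2 + a - 1/4)/(a*(-a^2 + 2*a + 8))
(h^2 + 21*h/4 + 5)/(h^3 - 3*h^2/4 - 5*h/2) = (h + 4)/(h*(h - 2))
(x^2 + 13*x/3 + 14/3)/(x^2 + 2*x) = (x + 7/3)/x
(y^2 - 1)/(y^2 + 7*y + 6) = (y - 1)/(y + 6)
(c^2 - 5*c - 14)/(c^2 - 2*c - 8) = (c - 7)/(c - 4)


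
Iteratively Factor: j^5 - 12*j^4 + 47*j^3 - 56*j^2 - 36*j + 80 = (j - 2)*(j^4 - 10*j^3 + 27*j^2 - 2*j - 40) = (j - 4)*(j - 2)*(j^3 - 6*j^2 + 3*j + 10) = (j - 5)*(j - 4)*(j - 2)*(j^2 - j - 2) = (j - 5)*(j - 4)*(j - 2)*(j + 1)*(j - 2)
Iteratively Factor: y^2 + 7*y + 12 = (y + 4)*(y + 3)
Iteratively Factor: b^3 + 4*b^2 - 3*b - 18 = (b + 3)*(b^2 + b - 6) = (b + 3)^2*(b - 2)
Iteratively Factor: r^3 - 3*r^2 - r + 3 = (r + 1)*(r^2 - 4*r + 3) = (r - 1)*(r + 1)*(r - 3)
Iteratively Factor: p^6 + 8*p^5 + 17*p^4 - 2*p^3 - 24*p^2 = (p - 1)*(p^5 + 9*p^4 + 26*p^3 + 24*p^2) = (p - 1)*(p + 4)*(p^4 + 5*p^3 + 6*p^2) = (p - 1)*(p + 3)*(p + 4)*(p^3 + 2*p^2) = p*(p - 1)*(p + 3)*(p + 4)*(p^2 + 2*p) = p*(p - 1)*(p + 2)*(p + 3)*(p + 4)*(p)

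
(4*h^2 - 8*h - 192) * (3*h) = 12*h^3 - 24*h^2 - 576*h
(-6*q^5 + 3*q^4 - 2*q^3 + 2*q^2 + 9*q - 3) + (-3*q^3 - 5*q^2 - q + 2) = -6*q^5 + 3*q^4 - 5*q^3 - 3*q^2 + 8*q - 1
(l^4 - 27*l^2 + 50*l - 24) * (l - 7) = l^5 - 7*l^4 - 27*l^3 + 239*l^2 - 374*l + 168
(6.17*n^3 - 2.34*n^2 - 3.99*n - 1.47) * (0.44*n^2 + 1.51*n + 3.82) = 2.7148*n^5 + 8.2871*n^4 + 18.2804*n^3 - 15.6105*n^2 - 17.4615*n - 5.6154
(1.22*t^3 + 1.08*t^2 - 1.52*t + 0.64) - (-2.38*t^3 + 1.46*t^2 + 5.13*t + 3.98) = 3.6*t^3 - 0.38*t^2 - 6.65*t - 3.34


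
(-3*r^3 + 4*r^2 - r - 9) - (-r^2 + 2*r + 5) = -3*r^3 + 5*r^2 - 3*r - 14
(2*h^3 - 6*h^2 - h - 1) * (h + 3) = 2*h^4 - 19*h^2 - 4*h - 3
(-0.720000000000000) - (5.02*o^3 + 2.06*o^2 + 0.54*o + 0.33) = -5.02*o^3 - 2.06*o^2 - 0.54*o - 1.05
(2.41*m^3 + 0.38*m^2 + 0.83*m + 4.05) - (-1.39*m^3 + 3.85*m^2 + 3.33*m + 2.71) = 3.8*m^3 - 3.47*m^2 - 2.5*m + 1.34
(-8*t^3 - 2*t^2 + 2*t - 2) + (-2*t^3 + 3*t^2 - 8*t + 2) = -10*t^3 + t^2 - 6*t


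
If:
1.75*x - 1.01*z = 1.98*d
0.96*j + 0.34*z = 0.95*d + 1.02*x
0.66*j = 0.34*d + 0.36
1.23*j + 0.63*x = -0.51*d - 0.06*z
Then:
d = 1.77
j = 1.46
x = -3.38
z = -9.32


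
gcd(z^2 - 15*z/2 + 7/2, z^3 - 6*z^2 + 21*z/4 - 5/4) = z - 1/2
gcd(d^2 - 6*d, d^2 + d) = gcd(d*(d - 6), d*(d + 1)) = d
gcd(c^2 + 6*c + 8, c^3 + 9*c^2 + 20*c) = c + 4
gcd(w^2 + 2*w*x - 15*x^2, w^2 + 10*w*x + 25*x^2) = w + 5*x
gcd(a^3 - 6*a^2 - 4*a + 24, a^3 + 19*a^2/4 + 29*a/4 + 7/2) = a + 2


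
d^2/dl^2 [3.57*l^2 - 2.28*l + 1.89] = 7.14000000000000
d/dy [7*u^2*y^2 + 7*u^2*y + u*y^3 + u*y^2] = u*(14*u*y + 7*u + 3*y^2 + 2*y)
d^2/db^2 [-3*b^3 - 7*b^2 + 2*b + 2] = -18*b - 14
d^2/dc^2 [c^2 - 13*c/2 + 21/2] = 2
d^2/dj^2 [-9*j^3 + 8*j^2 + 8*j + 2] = 16 - 54*j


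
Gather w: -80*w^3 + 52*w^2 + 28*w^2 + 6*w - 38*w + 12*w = -80*w^3 + 80*w^2 - 20*w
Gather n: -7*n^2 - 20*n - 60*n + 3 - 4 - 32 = -7*n^2 - 80*n - 33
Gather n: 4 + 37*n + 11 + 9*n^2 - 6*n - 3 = 9*n^2 + 31*n + 12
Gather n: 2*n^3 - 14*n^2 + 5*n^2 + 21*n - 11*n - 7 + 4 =2*n^3 - 9*n^2 + 10*n - 3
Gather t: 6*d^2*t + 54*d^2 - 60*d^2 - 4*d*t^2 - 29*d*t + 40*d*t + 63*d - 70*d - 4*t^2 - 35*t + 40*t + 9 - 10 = -6*d^2 - 7*d + t^2*(-4*d - 4) + t*(6*d^2 + 11*d + 5) - 1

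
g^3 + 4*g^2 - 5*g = g*(g - 1)*(g + 5)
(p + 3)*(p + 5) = p^2 + 8*p + 15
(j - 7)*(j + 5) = j^2 - 2*j - 35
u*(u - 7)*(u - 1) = u^3 - 8*u^2 + 7*u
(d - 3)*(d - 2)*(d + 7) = d^3 + 2*d^2 - 29*d + 42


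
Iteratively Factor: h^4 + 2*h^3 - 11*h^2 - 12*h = (h + 1)*(h^3 + h^2 - 12*h) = (h + 1)*(h + 4)*(h^2 - 3*h) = (h - 3)*(h + 1)*(h + 4)*(h)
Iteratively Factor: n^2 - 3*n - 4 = (n + 1)*(n - 4)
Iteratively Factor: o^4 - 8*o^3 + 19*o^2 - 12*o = (o)*(o^3 - 8*o^2 + 19*o - 12) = o*(o - 1)*(o^2 - 7*o + 12) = o*(o - 4)*(o - 1)*(o - 3)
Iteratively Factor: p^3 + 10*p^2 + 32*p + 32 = (p + 4)*(p^2 + 6*p + 8) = (p + 4)^2*(p + 2)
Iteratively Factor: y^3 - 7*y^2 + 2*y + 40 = (y - 4)*(y^2 - 3*y - 10) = (y - 5)*(y - 4)*(y + 2)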